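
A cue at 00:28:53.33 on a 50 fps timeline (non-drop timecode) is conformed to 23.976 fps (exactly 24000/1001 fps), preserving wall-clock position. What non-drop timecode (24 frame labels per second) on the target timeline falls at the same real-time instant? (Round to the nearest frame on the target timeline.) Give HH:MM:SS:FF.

00:28:51:22

Source frame index: (0×3600 + 28×60 + 53) × 50 + 33 = 86683.
Real time: 86683 / (50) = 86683/50 s.
Target frame: (86683/50) × (24000/1001) = 41607840/1001 ≈ 41566.274 → 41566.
At 24 labels/s: frame 41566 → 00:28:51:22.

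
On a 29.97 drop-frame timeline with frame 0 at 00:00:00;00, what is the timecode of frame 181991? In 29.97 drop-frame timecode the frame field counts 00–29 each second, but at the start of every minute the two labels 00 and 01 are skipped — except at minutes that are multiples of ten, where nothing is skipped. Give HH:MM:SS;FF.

01:41:12;13

Ten DF minutes hold 17982 frames, so frame 181991 lies in block 10 (frames 179820–197801) with 2171 frames into that block.
The block's first minute is 1800 frames and the rest 1798 each; 2171 frames reaches minute 1, so 10 × 18 + 1 × 2 = 182 labels have been skipped so far.
Adding those back, label number 181991 + 182 = 182173 at 30 labels/s is 6072 s + 13 f = 1 h 41 min 12 s frame 13, i.e. 01:41:12;13.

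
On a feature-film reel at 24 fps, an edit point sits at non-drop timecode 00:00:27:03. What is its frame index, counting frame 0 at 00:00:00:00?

Total seconds to the label: (0 × 3600 + 0 × 60 + 27) = 27.
Frame index = 27 × 24 + 3 = 651.

frame 651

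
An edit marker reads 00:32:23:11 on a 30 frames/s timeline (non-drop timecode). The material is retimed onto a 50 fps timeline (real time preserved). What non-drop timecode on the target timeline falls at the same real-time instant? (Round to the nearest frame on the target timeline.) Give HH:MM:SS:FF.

00:32:23:18

Source frame index: (0×3600 + 32×60 + 23) × 30 + 11 = 58301.
Real time: 58301 / (30) = 58301/30 s.
Target frame: (58301/30) × (50) = 291505/3 ≈ 97168.333 → 97168.
At 50 labels/s: frame 97168 → 00:32:23:18.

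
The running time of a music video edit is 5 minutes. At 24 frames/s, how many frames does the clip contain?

7200 frames

5 min = 300 s.
Frames = 300 × 24 = 7200.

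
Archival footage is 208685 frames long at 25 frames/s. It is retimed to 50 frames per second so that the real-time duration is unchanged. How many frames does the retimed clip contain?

417370 frames

Target frames = source frames × (target rate / source rate) = 208685 × (50)/(25) = 208685 × 2 = 417370.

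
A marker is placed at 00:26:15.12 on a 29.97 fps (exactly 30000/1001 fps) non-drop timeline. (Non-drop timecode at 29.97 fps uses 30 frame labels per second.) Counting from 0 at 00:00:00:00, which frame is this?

Total seconds to the label: (0 × 3600 + 26 × 60 + 15) = 1575.
Frame index = 1575 × 30 + 12 = 47262.

47262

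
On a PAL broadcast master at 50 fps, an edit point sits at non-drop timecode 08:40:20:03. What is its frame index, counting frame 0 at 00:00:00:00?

frame 1561003

Total seconds to the label: (8 × 3600 + 40 × 60 + 20) = 31220.
Frame index = 31220 × 50 + 3 = 1561003.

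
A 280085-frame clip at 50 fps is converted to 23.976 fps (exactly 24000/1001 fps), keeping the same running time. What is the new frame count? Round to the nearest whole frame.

134306 frames

Frames at target rate = 280085 × (24000/1001) / (50) = 10341600/77 ≈ 134306.494.
Nearest whole frame: 134306.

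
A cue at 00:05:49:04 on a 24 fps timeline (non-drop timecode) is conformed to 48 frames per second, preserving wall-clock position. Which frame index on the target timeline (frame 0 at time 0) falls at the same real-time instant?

frame 16760

Source frame index: (0×3600 + 5×60 + 49) × 24 + 4 = 8380.
Real time: 8380 / (24) = 2095/6 s.
Target frame: (2095/6) × (48) = 16760.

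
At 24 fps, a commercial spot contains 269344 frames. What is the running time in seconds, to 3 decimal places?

11222.667 seconds

Running time = 269344 × 1/24 = 33668/3 s ≈ 11222.667 s.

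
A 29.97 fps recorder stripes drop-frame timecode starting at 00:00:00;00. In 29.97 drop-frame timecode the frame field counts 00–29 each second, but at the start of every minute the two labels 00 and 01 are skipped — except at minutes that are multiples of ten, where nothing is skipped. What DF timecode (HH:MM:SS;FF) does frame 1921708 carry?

17:48:41;02

Ten DF minutes hold 17982 frames, so frame 1921708 lies in block 106 (frames 1906092–1924073) with 15616 frames into that block.
The block's first minute is 1800 frames and the rest 1798 each; 15616 frames reaches minute 8, so 106 × 18 + 8 × 2 = 1924 labels have been skipped so far.
Adding those back, label number 1921708 + 1924 = 1923632 at 30 labels/s is 64121 s + 2 f = 17 h 48 min 41 s frame 2, i.e. 17:48:41;02.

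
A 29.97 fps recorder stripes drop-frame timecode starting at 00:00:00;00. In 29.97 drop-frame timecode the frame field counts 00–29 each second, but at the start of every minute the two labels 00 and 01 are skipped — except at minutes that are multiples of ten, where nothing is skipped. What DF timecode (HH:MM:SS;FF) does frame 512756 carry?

Ten DF minutes hold 17982 frames, so frame 512756 lies in block 28 (frames 503496–521477) with 9260 frames into that block.
The block's first minute is 1800 frames and the rest 1798 each; 9260 frames reaches minute 5, so 28 × 18 + 5 × 2 = 514 labels have been skipped so far.
Adding those back, label number 512756 + 514 = 513270 at 30 labels/s is 17109 s + 0 f = 4 h 45 min 9 s frame 0, i.e. 04:45:09;00.

04:45:09;00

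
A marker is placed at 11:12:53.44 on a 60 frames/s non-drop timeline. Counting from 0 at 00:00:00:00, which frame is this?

Total seconds to the label: (11 × 3600 + 12 × 60 + 53) = 40373.
Frame index = 40373 × 60 + 44 = 2422424.

2422424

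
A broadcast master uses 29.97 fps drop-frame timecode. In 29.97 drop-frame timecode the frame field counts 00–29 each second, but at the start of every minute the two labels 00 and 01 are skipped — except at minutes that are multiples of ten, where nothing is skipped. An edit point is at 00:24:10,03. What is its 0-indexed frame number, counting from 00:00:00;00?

43459

As if non-drop at 30 labels/s: (0 × 3600 + 24 × 60 + 10) × 30 + 3 = 43503.
Minute boundaries passed: 24; those not divisible by 10: 24 − 2 = 22; dropped labels = 2 × 22 = 44.
Actual frame index = 43503 − 44 = 43459.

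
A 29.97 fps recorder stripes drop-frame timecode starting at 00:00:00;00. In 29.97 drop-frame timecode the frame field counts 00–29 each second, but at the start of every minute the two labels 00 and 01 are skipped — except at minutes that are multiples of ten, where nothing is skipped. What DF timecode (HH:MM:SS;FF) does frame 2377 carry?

00:01:19;09

Ten DF minutes hold 17982 frames, so frame 2377 lies in block 0 (frames 0–17981) with 2377 frames into that block.
The block's first minute is 1800 frames and the rest 1798 each; 2377 frames reaches minute 1, so 0 × 18 + 1 × 2 = 2 labels have been skipped so far.
Adding those back, label number 2377 + 2 = 2379 at 30 labels/s is 79 s + 9 f = 0 h 1 min 19 s frame 9, i.e. 00:01:19;09.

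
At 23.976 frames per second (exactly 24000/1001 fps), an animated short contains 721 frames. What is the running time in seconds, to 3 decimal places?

30.072 seconds

Running time = 721 × 1001/24000 = 721721/24000 s ≈ 30.072 s.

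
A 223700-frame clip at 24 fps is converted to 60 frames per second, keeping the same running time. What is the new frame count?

559250 frames

Target frames = source frames × (target rate / source rate) = 223700 × (60)/(24) = 223700 × 5/2 = 559250.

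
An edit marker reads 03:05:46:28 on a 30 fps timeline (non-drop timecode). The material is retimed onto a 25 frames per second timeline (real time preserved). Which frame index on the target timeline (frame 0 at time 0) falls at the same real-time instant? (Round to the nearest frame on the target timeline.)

Source frame index: (3×3600 + 5×60 + 46) × 30 + 28 = 334408.
Real time: 334408 / (30) = 167204/15 s.
Target frame: (167204/15) × (25) = 836020/3 ≈ 278673.333 → 278673.

frame 278673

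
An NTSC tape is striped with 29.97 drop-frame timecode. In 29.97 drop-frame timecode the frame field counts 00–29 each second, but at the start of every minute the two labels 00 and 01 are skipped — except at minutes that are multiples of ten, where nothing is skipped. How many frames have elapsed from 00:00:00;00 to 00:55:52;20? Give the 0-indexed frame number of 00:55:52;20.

100480

Complete 10-minute blocks: 5, each 17982 frames → 89910.
Remaining 5 whole minutes in the current block: 1800 + 4 × 1798 = 8992 frames.
Within the current minute: 52 × 30 + 20 − 2 = 1578 (labels ;00/;01 skipped at this minute). Total = 89910 + 8992 + 1578 = 100480.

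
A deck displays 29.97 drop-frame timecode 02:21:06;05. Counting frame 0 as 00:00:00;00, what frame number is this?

253731

As if non-drop at 30 labels/s: (2 × 3600 + 21 × 60 + 6) × 30 + 5 = 253985.
Minute boundaries passed: 141; those not divisible by 10: 141 − 14 = 127; dropped labels = 2 × 127 = 254.
Actual frame index = 253985 − 254 = 253731.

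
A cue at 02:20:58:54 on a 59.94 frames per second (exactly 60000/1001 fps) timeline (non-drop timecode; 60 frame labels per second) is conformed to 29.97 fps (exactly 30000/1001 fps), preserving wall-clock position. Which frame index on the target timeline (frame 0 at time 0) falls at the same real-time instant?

Source frame index: (2×3600 + 20×60 + 58) × 60 + 54 = 507534.
Real time: 507534 / (60000/1001) = 84673589/10000 s.
Target frame: (84673589/10000) × (30000/1001) = 253767.

frame 253767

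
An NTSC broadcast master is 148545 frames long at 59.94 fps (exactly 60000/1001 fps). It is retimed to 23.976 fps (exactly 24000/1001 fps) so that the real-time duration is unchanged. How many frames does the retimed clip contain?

59418 frames

Target frames = source frames × (target rate / source rate) = 148545 × (24000/1001)/(60000/1001) = 148545 × 2/5 = 59418.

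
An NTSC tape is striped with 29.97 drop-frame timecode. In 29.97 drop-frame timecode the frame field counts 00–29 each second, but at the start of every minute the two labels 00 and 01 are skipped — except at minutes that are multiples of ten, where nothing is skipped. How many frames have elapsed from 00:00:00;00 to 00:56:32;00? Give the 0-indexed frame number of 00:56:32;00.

101658

Complete 10-minute blocks: 5, each 17982 frames → 89910.
Remaining 6 whole minutes in the current block: 1800 + 5 × 1798 = 10790 frames.
Within the current minute: 32 × 30 + 0 − 2 = 958 (labels ;00/;01 skipped at this minute). Total = 89910 + 10790 + 958 = 101658.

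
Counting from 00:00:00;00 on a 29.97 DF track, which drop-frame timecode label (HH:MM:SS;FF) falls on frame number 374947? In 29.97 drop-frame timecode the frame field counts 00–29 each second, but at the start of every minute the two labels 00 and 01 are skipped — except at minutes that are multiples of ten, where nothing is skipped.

03:28:30;23

Each 10-minute DF block holds 10 × 60 × 30 − 9 × 2 = 17982 frames. 374947 ÷ 17982 → 20 full blocks, remainder 15307.
Within the partial block the first minute is 1800 frames and each further minute 1798, so 8 further minute boundaries passed. Total skipped labels = 18 × 20 + 2 × 8 = 376.
Non-drop label index = 374947 + 376 = 375323; at 30 labels/s that is 03:28:30:23, i.e. DF 03:28:30;23.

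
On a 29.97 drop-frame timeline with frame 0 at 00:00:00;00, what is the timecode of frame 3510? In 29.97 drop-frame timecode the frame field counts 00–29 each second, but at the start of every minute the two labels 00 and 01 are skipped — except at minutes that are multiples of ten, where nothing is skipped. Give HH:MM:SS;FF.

00:01:57;02

Each 10-minute DF block holds 10 × 60 × 30 − 9 × 2 = 17982 frames. 3510 ÷ 17982 → 0 full blocks, remainder 3510.
Within the partial block the first minute is 1800 frames and each further minute 1798, so 1 further minute boundary passed. Total skipped labels = 18 × 0 + 2 × 1 = 2.
Non-drop label index = 3510 + 2 = 3512; at 30 labels/s that is 00:01:57:02, i.e. DF 00:01:57;02.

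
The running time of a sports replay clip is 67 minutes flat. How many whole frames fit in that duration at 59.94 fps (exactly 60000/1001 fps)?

67 min = 4020 s.
Frames = 4020 × 60000/1001 = 241200000/1001 ≈ 240959.0410.
Complete frames: 240959.

240959 frames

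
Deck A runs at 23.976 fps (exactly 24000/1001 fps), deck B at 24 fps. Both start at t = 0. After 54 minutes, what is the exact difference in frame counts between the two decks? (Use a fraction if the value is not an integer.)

54 min = 3240 s.
A emits 24000/1001 × 3240 = 77760000/1001 frames; B emits 24 × 3240 = 77760.
Difference = 77760/1001 frames (≈ 77.6823); B is ahead of A.

77760/1001 frames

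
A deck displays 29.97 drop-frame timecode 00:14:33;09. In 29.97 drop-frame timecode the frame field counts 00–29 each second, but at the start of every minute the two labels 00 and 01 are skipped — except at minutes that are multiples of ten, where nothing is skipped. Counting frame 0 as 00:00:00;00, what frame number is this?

Complete 10-minute blocks: 1, each 17982 frames → 17982.
Remaining 4 whole minutes in the current block: 1800 + 3 × 1798 = 7194 frames.
Within the current minute: 33 × 30 + 9 − 2 = 997 (labels ;00/;01 skipped at this minute). Total = 17982 + 7194 + 997 = 26173.

26173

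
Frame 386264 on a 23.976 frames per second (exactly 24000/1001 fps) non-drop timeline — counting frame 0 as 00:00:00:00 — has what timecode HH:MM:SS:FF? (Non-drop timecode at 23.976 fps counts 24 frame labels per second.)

04:28:14:08

386264 ÷ 24 = 16094 full seconds, remainder 8 frames.
16094 s = 4 h 28 min 14 s.
Timecode: 04:28:14:08.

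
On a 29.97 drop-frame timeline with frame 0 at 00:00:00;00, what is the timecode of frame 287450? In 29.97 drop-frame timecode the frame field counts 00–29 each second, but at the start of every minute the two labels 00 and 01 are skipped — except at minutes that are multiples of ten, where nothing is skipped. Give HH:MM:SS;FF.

02:39:51;08

Each 10-minute DF block holds 10 × 60 × 30 − 9 × 2 = 17982 frames. 287450 ÷ 17982 → 15 full blocks, remainder 17720.
Within the partial block the first minute is 1800 frames and each further minute 1798, so 9 further minute boundaries passed. Total skipped labels = 18 × 15 + 2 × 9 = 288.
Non-drop label index = 287450 + 288 = 287738; at 30 labels/s that is 02:39:51:08, i.e. DF 02:39:51;08.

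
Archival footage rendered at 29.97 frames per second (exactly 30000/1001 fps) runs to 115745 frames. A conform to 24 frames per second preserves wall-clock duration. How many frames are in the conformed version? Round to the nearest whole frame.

92689 frames

Frames at target rate = 115745 × (24) / (30000/1001) = 23172149/250 ≈ 92688.596.
Nearest whole frame: 92689.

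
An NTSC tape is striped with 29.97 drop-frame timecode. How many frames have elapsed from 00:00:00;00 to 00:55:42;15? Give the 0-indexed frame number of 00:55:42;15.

100175

Complete 10-minute blocks: 5, each 17982 frames → 89910.
Remaining 5 whole minutes in the current block: 1800 + 4 × 1798 = 8992 frames.
Within the current minute: 42 × 30 + 15 − 2 = 1273 (labels ;00/;01 skipped at this minute). Total = 89910 + 8992 + 1273 = 100175.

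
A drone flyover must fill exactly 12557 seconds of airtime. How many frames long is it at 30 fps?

Frames = 12557 × 30 = 376710.

376710 frames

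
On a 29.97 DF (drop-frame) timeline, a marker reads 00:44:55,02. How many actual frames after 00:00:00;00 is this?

80772

As if non-drop at 30 labels/s: (0 × 3600 + 44 × 60 + 55) × 30 + 2 = 80852.
Minute boundaries passed: 44; those not divisible by 10: 44 − 4 = 40; dropped labels = 2 × 40 = 80.
Actual frame index = 80852 − 80 = 80772.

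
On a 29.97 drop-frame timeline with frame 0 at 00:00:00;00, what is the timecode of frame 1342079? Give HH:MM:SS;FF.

12:26:20;23

Each 10-minute DF block holds 10 × 60 × 30 − 9 × 2 = 17982 frames. 1342079 ÷ 17982 → 74 full blocks, remainder 11411.
Within the partial block the first minute is 1800 frames and each further minute 1798, so 6 further minute boundaries passed. Total skipped labels = 18 × 74 + 2 × 6 = 1344.
Non-drop label index = 1342079 + 1344 = 1343423; at 30 labels/s that is 12:26:20:23, i.e. DF 12:26:20;23.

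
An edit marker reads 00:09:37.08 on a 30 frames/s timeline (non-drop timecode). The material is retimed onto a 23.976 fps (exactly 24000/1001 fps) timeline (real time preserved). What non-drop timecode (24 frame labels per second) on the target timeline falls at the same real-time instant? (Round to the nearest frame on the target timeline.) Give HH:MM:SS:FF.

00:09:36:17

Source frame index: (0×3600 + 9×60 + 37) × 30 + 8 = 17318.
Real time: 17318 / (30) = 8659/15 s.
Target frame: (8659/15) × (24000/1001) = 1979200/143 ≈ 13840.559 → 13841.
At 24 labels/s: frame 13841 → 00:09:36:17.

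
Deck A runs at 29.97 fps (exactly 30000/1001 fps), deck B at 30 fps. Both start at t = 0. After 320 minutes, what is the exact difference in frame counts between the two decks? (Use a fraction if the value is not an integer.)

320 min = 19200 s.
A emits 30000/1001 × 19200 = 576000000/1001 frames; B emits 30 × 19200 = 576000.
Difference = 576000/1001 frames (≈ 575.4246); B is ahead of A.

576000/1001 frames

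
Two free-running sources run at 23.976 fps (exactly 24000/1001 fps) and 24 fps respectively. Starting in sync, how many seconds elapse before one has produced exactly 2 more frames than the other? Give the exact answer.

The gap grows by |24 − 24000/1001| = 24/1001 frames per second.
Time for a 2-frame gap: 2 ÷ (24/1001) = 1001/12 s.

1001/12 seconds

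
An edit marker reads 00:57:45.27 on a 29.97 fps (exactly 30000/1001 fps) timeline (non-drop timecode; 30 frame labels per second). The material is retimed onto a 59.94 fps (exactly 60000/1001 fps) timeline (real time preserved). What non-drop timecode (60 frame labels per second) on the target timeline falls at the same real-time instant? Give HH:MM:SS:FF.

Source frame index: (0×3600 + 57×60 + 45) × 30 + 27 = 103977.
Real time: 103977 / (30000/1001) = 34693659/10000 s.
Target frame: (34693659/10000) × (60000/1001) = 207954.
At 60 labels/s: frame 207954 → 00:57:45:54.

00:57:45:54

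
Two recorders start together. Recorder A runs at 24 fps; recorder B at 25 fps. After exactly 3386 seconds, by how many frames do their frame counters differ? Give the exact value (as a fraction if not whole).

3386 frames

A emits 24 × 3386 = 81264 frames; B emits 25 × 3386 = 84650.
Difference = 3386 frames; B is ahead of A.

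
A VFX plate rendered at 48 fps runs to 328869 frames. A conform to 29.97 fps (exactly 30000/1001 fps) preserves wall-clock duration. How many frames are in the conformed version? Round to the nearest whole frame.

205338 frames

Frames at target rate = 328869 × (30000/1001) / (48) = 205543125/1001 ≈ 205337.787.
Nearest whole frame: 205338.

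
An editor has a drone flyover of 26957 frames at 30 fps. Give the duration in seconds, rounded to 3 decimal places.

898.567 seconds

Running time = 26957 × 1/30 = 26957/30 s ≈ 898.567 s.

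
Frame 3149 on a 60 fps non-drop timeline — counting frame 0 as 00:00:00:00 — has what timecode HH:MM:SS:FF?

3149 ÷ 60 = 52 full seconds, remainder 29 frames.
52 s = 0 h 0 min 52 s.
Timecode: 00:00:52:29.

00:00:52:29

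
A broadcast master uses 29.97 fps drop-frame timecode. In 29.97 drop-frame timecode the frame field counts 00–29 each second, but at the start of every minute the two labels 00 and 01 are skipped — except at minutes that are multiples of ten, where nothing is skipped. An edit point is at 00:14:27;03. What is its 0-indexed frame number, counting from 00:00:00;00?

As if non-drop at 30 labels/s: (0 × 3600 + 14 × 60 + 27) × 30 + 3 = 26013.
Minute boundaries passed: 14; those not divisible by 10: 14 − 1 = 13; dropped labels = 2 × 13 = 26.
Actual frame index = 26013 − 26 = 25987.

25987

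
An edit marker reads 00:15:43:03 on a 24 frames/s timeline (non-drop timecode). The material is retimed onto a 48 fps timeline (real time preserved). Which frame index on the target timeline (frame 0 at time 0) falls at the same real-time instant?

frame 45270

Source frame index: (0×3600 + 15×60 + 43) × 24 + 3 = 22635.
Real time: 22635 / (24) = 7545/8 s.
Target frame: (7545/8) × (48) = 45270.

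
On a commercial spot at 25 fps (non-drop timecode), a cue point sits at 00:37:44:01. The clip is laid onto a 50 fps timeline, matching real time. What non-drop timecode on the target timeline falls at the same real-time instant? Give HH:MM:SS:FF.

Source frame index: (0×3600 + 37×60 + 44) × 25 + 1 = 56601.
Real time: 56601 / (25) = 56601/25 s.
Target frame: (56601/25) × (50) = 113202.
At 50 labels/s: frame 113202 → 00:37:44:02.

00:37:44:02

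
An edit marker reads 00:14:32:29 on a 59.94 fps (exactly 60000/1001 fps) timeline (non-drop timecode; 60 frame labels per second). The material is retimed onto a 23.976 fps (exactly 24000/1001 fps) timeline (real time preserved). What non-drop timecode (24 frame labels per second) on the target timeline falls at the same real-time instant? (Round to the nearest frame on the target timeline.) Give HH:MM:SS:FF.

00:14:32:12

Source frame index: (0×3600 + 14×60 + 32) × 60 + 29 = 52349.
Real time: 52349 / (60000/1001) = 52401349/60000 s.
Target frame: (52401349/60000) × (24000/1001) = 104698/5 ≈ 20939.600 → 20940.
At 24 labels/s: frame 20940 → 00:14:32:12.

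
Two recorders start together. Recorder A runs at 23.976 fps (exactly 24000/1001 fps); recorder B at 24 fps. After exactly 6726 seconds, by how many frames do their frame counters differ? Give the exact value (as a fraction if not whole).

161424/1001 frames

A emits 24000/1001 × 6726 = 161424000/1001 frames; B emits 24 × 6726 = 161424.
Difference = 161424/1001 frames (≈ 161.2627); B is ahead of A.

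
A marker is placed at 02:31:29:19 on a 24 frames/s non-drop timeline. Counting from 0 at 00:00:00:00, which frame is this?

frame 218155

Total seconds to the label: (2 × 3600 + 31 × 60 + 29) = 9089.
Frame index = 9089 × 24 + 19 = 218155.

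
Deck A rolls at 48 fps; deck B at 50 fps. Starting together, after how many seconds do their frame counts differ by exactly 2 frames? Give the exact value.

The gap grows by |50 − 48| = 2 frames per second.
Time for a 2-frame gap: 2 ÷ (2) = 1 s.

1 seconds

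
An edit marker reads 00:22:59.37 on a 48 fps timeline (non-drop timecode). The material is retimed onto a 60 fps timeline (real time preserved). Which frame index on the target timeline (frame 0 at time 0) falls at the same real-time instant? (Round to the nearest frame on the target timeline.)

frame 82786

Source frame index: (0×3600 + 22×60 + 59) × 48 + 37 = 66229.
Real time: 66229 / (48) = 66229/48 s.
Target frame: (66229/48) × (60) = 331145/4 ≈ 82786.250 → 82786.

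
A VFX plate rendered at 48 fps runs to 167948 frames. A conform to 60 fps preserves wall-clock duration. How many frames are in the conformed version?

Target frames = source frames × (target rate / source rate) = 167948 × (60)/(48) = 167948 × 5/4 = 209935.

209935 frames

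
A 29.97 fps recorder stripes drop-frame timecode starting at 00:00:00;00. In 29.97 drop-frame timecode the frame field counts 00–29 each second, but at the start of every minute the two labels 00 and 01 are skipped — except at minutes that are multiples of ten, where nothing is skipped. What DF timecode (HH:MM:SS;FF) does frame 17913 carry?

00:09:57;21

Ten DF minutes hold 17982 frames, so frame 17913 lies in block 0 (frames 0–17981) with 17913 frames into that block.
The block's first minute is 1800 frames and the rest 1798 each; 17913 frames reaches minute 9, so 0 × 18 + 9 × 2 = 18 labels have been skipped so far.
Adding those back, label number 17913 + 18 = 17931 at 30 labels/s is 597 s + 21 f = 0 h 9 min 57 s frame 21, i.e. 00:09:57;21.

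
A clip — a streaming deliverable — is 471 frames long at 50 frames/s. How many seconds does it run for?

Running time = 471 / (50) = 9.42 s.

9.42 seconds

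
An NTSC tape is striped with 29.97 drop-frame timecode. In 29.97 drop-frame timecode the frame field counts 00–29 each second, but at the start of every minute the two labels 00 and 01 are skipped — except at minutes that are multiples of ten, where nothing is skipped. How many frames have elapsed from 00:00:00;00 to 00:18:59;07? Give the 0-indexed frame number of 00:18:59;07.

As if non-drop at 30 labels/s: (0 × 3600 + 18 × 60 + 59) × 30 + 7 = 34177.
Minute boundaries passed: 18; those not divisible by 10: 18 − 1 = 17; dropped labels = 2 × 17 = 34.
Actual frame index = 34177 − 34 = 34143.

34143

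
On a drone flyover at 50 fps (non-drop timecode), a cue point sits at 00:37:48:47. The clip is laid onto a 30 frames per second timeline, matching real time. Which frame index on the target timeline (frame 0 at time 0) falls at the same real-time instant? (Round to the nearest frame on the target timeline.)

Source frame index: (0×3600 + 37×60 + 48) × 50 + 47 = 113447.
Real time: 113447 / (50) = 113447/50 s.
Target frame: (113447/50) × (30) = 340341/5 ≈ 68068.200 → 68068.

frame 68068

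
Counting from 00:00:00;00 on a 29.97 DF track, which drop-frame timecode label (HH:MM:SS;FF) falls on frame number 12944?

00:07:11;28

Each 10-minute DF block holds 10 × 60 × 30 − 9 × 2 = 17982 frames. 12944 ÷ 17982 → 0 full blocks, remainder 12944.
Within the partial block the first minute is 1800 frames and each further minute 1798, so 7 further minute boundaries passed. Total skipped labels = 18 × 0 + 2 × 7 = 14.
Non-drop label index = 12944 + 14 = 12958; at 30 labels/s that is 00:07:11:28, i.e. DF 00:07:11;28.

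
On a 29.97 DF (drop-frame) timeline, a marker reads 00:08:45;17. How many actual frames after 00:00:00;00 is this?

15751

As if non-drop at 30 labels/s: (0 × 3600 + 8 × 60 + 45) × 30 + 17 = 15767.
Minute boundaries passed: 8; those not divisible by 10: 8 − 0 = 8; dropped labels = 2 × 8 = 16.
Actual frame index = 15767 − 16 = 15751.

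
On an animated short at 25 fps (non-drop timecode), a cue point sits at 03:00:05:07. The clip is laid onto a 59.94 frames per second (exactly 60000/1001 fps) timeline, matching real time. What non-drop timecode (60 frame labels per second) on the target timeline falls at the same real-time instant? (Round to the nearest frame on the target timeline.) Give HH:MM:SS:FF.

02:59:54:29

Source frame index: (3×3600 + 0×60 + 5) × 25 + 7 = 270132.
Real time: 270132 / (25) = 270132/25 s.
Target frame: (270132/25) × (60000/1001) = 648316800/1001 ≈ 647669.131 → 647669.
At 60 labels/s: frame 647669 → 02:59:54:29.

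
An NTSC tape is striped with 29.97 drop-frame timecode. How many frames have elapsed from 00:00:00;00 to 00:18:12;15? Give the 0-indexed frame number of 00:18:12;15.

32741

Complete 10-minute blocks: 1, each 17982 frames → 17982.
Remaining 8 whole minutes in the current block: 1800 + 7 × 1798 = 14386 frames.
Within the current minute: 12 × 30 + 15 − 2 = 373 (labels ;00/;01 skipped at this minute). Total = 17982 + 14386 + 373 = 32741.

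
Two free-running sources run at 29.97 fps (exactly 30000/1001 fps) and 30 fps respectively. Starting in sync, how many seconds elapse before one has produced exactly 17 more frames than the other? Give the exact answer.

The gap grows by |30 − 30000/1001| = 30/1001 frames per second.
Time for a 17-frame gap: 17 ÷ (30/1001) = 17017/30 s.

17017/30 seconds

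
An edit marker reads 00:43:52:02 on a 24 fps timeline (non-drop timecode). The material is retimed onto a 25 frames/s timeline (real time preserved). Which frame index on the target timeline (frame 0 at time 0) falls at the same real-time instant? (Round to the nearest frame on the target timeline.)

frame 65802

Source frame index: (0×3600 + 43×60 + 52) × 24 + 2 = 63170.
Real time: 63170 / (24) = 31585/12 s.
Target frame: (31585/12) × (25) = 789625/12 ≈ 65802.083 → 65802.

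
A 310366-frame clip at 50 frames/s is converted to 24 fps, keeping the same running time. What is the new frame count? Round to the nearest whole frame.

148976 frames

Frames at target rate = 310366 × (24) / (50) = 3724392/25 ≈ 148975.680.
Nearest whole frame: 148976.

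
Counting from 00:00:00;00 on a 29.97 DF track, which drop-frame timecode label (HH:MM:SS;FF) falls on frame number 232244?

Ten DF minutes hold 17982 frames, so frame 232244 lies in block 12 (frames 215784–233765) with 16460 frames into that block.
The block's first minute is 1800 frames and the rest 1798 each; 16460 frames reaches minute 9, so 12 × 18 + 9 × 2 = 234 labels have been skipped so far.
Adding those back, label number 232244 + 234 = 232478 at 30 labels/s is 7749 s + 8 f = 2 h 9 min 9 s frame 8, i.e. 02:09:09;08.

02:09:09;08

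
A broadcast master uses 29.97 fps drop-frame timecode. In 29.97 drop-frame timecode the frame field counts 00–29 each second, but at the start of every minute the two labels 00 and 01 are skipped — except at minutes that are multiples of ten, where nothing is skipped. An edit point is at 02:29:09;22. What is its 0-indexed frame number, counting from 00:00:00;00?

Complete 10-minute blocks: 14, each 17982 frames → 251748.
Remaining 9 whole minutes in the current block: 1800 + 8 × 1798 = 16184 frames.
Within the current minute: 9 × 30 + 22 − 2 = 290 (labels ;00/;01 skipped at this minute). Total = 251748 + 16184 + 290 = 268222.

268222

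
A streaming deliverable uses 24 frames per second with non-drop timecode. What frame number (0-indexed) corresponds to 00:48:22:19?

69667

Total seconds to the label: (0 × 3600 + 48 × 60 + 22) = 2902.
Frame index = 2902 × 24 + 19 = 69667.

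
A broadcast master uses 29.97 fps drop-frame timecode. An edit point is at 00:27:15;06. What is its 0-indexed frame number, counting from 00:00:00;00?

As if non-drop at 30 labels/s: (0 × 3600 + 27 × 60 + 15) × 30 + 6 = 49056.
Minute boundaries passed: 27; those not divisible by 10: 27 − 2 = 25; dropped labels = 2 × 25 = 50.
Actual frame index = 49056 − 50 = 49006.

49006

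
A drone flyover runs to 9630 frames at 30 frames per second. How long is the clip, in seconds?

321 seconds

Running time = 9630 / (30) = 321 s.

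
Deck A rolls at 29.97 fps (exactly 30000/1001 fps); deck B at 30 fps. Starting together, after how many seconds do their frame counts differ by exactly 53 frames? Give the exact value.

The gap grows by |30 − 30000/1001| = 30/1001 frames per second.
Time for a 53-frame gap: 53 ÷ (30/1001) = 53053/30 s.

53053/30 seconds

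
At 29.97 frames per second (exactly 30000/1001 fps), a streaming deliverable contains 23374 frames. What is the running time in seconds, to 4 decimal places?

779.9125 seconds

Running time = 23374 × 1001/30000 = 11698687/15000 s ≈ 779.9125 s.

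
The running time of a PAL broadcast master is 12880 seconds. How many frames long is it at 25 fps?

Frames = 12880 × 25 = 322000.

322000 frames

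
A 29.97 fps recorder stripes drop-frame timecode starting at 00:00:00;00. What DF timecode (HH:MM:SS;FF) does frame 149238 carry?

01:22:59;16

Each 10-minute DF block holds 10 × 60 × 30 − 9 × 2 = 17982 frames. 149238 ÷ 17982 → 8 full blocks, remainder 5382.
Within the partial block the first minute is 1800 frames and each further minute 1798, so 2 further minute boundaries passed. Total skipped labels = 18 × 8 + 2 × 2 = 148.
Non-drop label index = 149238 + 148 = 149386; at 30 labels/s that is 01:22:59:16, i.e. DF 01:22:59;16.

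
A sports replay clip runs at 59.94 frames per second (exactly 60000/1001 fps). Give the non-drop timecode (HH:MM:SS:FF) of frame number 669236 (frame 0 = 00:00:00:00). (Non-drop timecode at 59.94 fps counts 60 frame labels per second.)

03:05:53:56

669236 ÷ 60 = 11153 full seconds, remainder 56 frames.
11153 s = 3 h 5 min 53 s.
Timecode: 03:05:53:56.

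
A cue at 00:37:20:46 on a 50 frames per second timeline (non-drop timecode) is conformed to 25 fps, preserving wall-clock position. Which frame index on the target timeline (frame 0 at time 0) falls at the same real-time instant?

Source frame index: (0×3600 + 37×60 + 20) × 50 + 46 = 112046.
Real time: 112046 / (50) = 56023/25 s.
Target frame: (56023/25) × (25) = 56023.

frame 56023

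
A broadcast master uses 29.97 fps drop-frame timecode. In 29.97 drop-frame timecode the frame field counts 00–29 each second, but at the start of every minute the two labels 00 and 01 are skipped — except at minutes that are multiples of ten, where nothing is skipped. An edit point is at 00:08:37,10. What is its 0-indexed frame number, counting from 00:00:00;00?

15504

As if non-drop at 30 labels/s: (0 × 3600 + 8 × 60 + 37) × 30 + 10 = 15520.
Minute boundaries passed: 8; those not divisible by 10: 8 − 0 = 8; dropped labels = 2 × 8 = 16.
Actual frame index = 15520 − 16 = 15504.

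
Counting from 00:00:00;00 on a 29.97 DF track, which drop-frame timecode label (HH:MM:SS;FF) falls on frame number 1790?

00:00:59;20

Each 10-minute DF block holds 10 × 60 × 30 − 9 × 2 = 17982 frames. 1790 ÷ 17982 → 0 full blocks, remainder 1790.
Within the partial block the first minute is 1800 frames and each further minute 1798, so 0 further minute boundaries passed. Total skipped labels = 18 × 0 + 2 × 0 = 0.
Non-drop label index = 1790 + 0 = 1790; at 30 labels/s that is 00:00:59:20, i.e. DF 00:00:59;20.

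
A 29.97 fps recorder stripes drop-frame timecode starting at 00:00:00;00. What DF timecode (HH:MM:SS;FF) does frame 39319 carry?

00:21:51;27

Ten DF minutes hold 17982 frames, so frame 39319 lies in block 2 (frames 35964–53945) with 3355 frames into that block.
The block's first minute is 1800 frames and the rest 1798 each; 3355 frames reaches minute 1, so 2 × 18 + 1 × 2 = 38 labels have been skipped so far.
Adding those back, label number 39319 + 38 = 39357 at 30 labels/s is 1311 s + 27 f = 0 h 21 min 51 s frame 27, i.e. 00:21:51;27.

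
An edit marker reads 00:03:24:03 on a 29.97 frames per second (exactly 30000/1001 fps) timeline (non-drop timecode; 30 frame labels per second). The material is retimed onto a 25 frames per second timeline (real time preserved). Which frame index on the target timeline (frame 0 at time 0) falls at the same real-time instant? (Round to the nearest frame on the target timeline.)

frame 5108

Source frame index: (0×3600 + 3×60 + 24) × 30 + 3 = 6123.
Real time: 6123 / (30000/1001) = 2043041/10000 s.
Target frame: (2043041/10000) × (25) = 2043041/400 ≈ 5107.602 → 5108.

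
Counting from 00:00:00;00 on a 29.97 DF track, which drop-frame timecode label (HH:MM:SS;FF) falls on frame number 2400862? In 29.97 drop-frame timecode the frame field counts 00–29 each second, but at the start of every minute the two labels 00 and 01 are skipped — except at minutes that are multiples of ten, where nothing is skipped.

22:15:08;26

Ten DF minutes hold 17982 frames, so frame 2400862 lies in block 133 (frames 2391606–2409587) with 9256 frames into that block.
The block's first minute is 1800 frames and the rest 1798 each; 9256 frames reaches minute 5, so 133 × 18 + 5 × 2 = 2404 labels have been skipped so far.
Adding those back, label number 2400862 + 2404 = 2403266 at 30 labels/s is 80108 s + 26 f = 22 h 15 min 8 s frame 26, i.e. 22:15:08;26.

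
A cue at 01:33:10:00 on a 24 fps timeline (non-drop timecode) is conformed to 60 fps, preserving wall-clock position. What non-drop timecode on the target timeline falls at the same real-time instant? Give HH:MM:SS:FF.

01:33:10:00

Source frame index: (1×3600 + 33×60 + 10) × 24 + 0 = 134160.
Real time: 134160 / (24) = 5590 s.
Target frame: (5590) × (60) = 335400.
At 60 labels/s: frame 335400 → 01:33:10:00.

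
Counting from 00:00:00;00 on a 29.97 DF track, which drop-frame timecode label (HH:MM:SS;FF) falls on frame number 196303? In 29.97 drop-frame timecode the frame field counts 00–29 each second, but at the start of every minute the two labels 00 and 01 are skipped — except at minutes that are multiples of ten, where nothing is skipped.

01:49:10;01

Ten DF minutes hold 17982 frames, so frame 196303 lies in block 10 (frames 179820–197801) with 16483 frames into that block.
The block's first minute is 1800 frames and the rest 1798 each; 16483 frames reaches minute 9, so 10 × 18 + 9 × 2 = 198 labels have been skipped so far.
Adding those back, label number 196303 + 198 = 196501 at 30 labels/s is 6550 s + 1 f = 1 h 49 min 10 s frame 1, i.e. 01:49:10;01.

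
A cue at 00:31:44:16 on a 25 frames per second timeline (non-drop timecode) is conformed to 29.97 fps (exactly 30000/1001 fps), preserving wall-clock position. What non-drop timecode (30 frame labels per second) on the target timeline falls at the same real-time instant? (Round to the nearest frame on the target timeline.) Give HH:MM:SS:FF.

Source frame index: (0×3600 + 31×60 + 44) × 25 + 16 = 47616.
Real time: 47616 / (25) = 47616/25 s.
Target frame: (47616/25) × (30000/1001) = 57139200/1001 ≈ 57082.118 → 57082.
At 30 labels/s: frame 57082 → 00:31:42:22.

00:31:42:22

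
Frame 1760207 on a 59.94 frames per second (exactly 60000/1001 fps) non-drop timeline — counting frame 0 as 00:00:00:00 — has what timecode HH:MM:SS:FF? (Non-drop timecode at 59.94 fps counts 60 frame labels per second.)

08:08:56:47

1760207 ÷ 60 = 29336 full seconds, remainder 47 frames.
29336 s = 8 h 8 min 56 s.
Timecode: 08:08:56:47.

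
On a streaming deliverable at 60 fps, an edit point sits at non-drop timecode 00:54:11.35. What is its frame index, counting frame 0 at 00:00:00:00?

frame 195095

Total seconds to the label: (0 × 3600 + 54 × 60 + 11) = 3251.
Frame index = 3251 × 60 + 35 = 195095.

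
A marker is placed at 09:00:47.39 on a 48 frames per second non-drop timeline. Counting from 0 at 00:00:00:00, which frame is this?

Total seconds to the label: (9 × 3600 + 0 × 60 + 47) = 32447.
Frame index = 32447 × 48 + 39 = 1557495.

frame 1557495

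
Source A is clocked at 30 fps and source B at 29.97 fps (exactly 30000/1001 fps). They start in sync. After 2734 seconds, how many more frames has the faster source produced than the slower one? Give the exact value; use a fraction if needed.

A emits 30 × 2734 = 82020 frames; B emits 30000/1001 × 2734 = 82020000/1001.
Difference = 82020/1001 frames (≈ 81.9381); B is behind A.

82020/1001 frames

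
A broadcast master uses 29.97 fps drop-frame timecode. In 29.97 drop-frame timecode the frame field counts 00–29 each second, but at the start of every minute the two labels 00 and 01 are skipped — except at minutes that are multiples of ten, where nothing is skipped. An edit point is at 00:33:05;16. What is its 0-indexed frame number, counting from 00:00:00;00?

As if non-drop at 30 labels/s: (0 × 3600 + 33 × 60 + 5) × 30 + 16 = 59566.
Minute boundaries passed: 33; those not divisible by 10: 33 − 3 = 30; dropped labels = 2 × 30 = 60.
Actual frame index = 59566 − 60 = 59506.

59506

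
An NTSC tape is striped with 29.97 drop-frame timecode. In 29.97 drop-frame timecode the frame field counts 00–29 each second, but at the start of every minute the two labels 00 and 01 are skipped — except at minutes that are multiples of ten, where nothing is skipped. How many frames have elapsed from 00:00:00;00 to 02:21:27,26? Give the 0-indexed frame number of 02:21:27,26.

254382

Complete 10-minute blocks: 14, each 17982 frames → 251748.
Remaining 1 whole minute in the current block: 1800 + 0 × 1798 = 1800 frames.
Within the current minute: 27 × 30 + 26 − 2 = 834 (labels ;00/;01 skipped at this minute). Total = 251748 + 1800 + 834 = 254382.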